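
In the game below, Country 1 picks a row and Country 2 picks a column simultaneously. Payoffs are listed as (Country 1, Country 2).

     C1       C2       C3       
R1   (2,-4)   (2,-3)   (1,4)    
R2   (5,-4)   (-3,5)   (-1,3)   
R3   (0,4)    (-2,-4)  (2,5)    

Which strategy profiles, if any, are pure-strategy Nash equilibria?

(R3, C3)

Find each player's best response to every opponent strategy; NE are the intersections.
Country 1's best responses — vs C1: R2 (payoff 5); vs C2: R1 (payoff 2); vs C3: R3 (payoff 2).
Country 2's best responses — vs R1: C3 (payoff 4); vs R2: C2 (payoff 5); vs R3: C3 (payoff 5).
The only mutual best response is (R3, C3); neither player gains by switching there.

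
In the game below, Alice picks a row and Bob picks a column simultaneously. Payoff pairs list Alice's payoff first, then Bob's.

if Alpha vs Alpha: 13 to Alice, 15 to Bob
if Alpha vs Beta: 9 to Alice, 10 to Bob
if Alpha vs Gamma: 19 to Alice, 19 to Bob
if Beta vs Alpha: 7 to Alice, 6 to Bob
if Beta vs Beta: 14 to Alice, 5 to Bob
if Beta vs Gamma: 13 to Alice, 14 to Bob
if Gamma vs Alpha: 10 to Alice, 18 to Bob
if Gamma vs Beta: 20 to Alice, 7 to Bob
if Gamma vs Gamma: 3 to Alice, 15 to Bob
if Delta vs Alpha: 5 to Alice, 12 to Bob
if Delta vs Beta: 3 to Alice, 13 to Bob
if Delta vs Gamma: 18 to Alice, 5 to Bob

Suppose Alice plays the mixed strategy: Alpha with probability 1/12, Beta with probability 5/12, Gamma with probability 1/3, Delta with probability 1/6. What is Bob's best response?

Gamma

Bob's best reply maximizes expected payoff against the mix.
Alpha: (1/12)·15 + (5/12)·6 + (1/3)·18 + (1/6)·12 = 47/4
Beta: (1/12)·10 + (5/12)·5 + (1/3)·7 + (1/6)·13 = 89/12
Gamma: (1/12)·19 + (5/12)·14 + (1/3)·15 + (1/6)·5 = 53/4
Highest expected payoff is 53/4, from Gamma.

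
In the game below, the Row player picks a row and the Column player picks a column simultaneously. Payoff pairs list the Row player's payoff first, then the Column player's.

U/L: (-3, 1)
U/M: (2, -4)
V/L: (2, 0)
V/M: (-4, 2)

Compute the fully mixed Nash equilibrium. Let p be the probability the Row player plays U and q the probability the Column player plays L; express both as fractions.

p = 2/7, q = 6/11

Each player's mixing probability is pinned down by making the *other* player indifferent.
The Column player indifferent between L and M: p·1 + (1−p)·0 = p·(-4) + (1−p)·2 ⟹ 0 + 1p = 2 + (-6)p ⟹ p = 2/7.
The Row player indifferent between U and V: q·(-3) + (1−q)·2 = q·2 + (1−q)·(-4) ⟹ 2 + (-5)q = (-4) + 6q ⟹ q = 6/11.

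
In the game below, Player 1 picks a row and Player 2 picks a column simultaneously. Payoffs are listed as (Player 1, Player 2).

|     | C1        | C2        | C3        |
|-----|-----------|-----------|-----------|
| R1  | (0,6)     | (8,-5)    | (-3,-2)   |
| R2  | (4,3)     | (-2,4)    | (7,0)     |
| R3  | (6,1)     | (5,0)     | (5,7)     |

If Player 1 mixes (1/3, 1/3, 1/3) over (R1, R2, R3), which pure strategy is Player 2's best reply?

Player 2's best reply maximizes expected payoff against the mix.
C1: (1/3)·6 + (1/3)·3 + (1/3)·1 = 10/3
C2: (1/3)·(-5) + (1/3)·4 + (1/3)·0 = -1/3
C3: (1/3)·(-2) + (1/3)·0 + (1/3)·7 = 5/3
Highest expected payoff is 10/3, from C1.

C1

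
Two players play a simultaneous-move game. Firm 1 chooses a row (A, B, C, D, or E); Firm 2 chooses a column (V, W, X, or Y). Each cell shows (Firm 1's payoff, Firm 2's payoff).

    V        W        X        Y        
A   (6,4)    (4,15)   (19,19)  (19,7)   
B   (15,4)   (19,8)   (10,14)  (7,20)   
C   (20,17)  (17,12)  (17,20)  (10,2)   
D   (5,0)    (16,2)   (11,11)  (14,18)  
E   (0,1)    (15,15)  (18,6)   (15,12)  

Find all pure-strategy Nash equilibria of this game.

(A, X)

Find each player's best response to every opponent strategy; NE are the intersections.
Firm 1's best responses — vs V: C (payoff 20); vs W: B (payoff 19); vs X: A (payoff 19); vs Y: A (payoff 19).
Firm 2's best responses — vs A: X (payoff 19); vs B: Y (payoff 20); vs C: X (payoff 20); vs D: Y (payoff 18); vs E: W (payoff 15).
The only mutual best response is (A, X); neither player gains by switching there.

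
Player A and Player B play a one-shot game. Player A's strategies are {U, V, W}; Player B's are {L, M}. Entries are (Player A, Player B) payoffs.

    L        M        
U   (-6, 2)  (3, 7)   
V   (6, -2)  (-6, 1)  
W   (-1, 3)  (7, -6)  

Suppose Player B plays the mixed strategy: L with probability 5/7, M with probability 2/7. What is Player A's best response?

V

Compute Player A's expected payoff from each pure strategy against the given mix.
U: (5/7)·(-6) + (2/7)·3 = -24/7
V: (5/7)·6 + (2/7)·(-6) = 18/7
W: (5/7)·(-1) + (2/7)·7 = 9/7
Highest expected payoff is 18/7, from V.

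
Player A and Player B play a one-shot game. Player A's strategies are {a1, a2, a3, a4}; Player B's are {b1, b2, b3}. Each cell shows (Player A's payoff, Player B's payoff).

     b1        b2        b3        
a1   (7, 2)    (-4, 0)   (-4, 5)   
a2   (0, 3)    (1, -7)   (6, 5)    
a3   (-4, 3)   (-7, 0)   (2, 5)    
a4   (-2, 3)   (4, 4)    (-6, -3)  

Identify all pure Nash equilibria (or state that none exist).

A profile is a Nash equilibrium when each player is best-responding to the other.
Player A's best responses — vs b1: a1 (payoff 7); vs b2: a4 (payoff 4); vs b3: a2 (payoff 6).
Player B's best responses — vs a1: b3 (payoff 5); vs a2: b3 (payoff 5); vs a3: b3 (payoff 5); vs a4: b2 (payoff 4).
Mutual best responses occur at (a2, b3) and (a4, b2); at each, neither player gains by switching.

(a2, b3) and (a4, b2)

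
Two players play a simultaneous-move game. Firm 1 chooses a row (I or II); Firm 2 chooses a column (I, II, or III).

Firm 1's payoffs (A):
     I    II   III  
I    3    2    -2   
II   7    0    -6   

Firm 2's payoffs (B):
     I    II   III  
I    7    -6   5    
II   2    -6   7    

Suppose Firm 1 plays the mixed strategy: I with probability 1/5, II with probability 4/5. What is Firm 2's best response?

III

Firm 2's best reply maximizes expected payoff against the mix.
I: (1/5)·7 + (4/5)·2 = 3
II: (1/5)·(-6) + (4/5)·(-6) = -6
III: (1/5)·5 + (4/5)·7 = 33/5
Highest expected payoff is 33/5, from III.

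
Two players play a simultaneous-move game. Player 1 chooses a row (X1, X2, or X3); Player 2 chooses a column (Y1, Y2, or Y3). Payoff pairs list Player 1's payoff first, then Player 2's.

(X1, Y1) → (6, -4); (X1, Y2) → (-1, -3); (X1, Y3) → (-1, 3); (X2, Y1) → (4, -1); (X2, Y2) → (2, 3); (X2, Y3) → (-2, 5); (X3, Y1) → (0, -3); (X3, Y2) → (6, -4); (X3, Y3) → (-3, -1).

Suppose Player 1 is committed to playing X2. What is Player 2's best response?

With Player 1 fixed at X2, Player 2's payoffs are: Y1 → -1, Y2 → 3, Y3 → 5.
The maximum is 5, achieved by Y3.

Y3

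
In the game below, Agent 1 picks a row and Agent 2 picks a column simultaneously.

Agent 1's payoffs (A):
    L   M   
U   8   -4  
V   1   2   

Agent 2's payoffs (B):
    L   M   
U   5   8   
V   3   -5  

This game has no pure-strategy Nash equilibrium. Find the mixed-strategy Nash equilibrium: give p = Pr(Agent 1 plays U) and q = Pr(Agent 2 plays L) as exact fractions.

p = 8/11, q = 6/13

In a mixed NE each player is indifferent between their pure strategies, so the opponent's mix sets the indifference.
Agent 2 indifferent between L and M: p·5 + (1−p)·3 = p·8 + (1−p)·(-5) ⟹ 3 + 2p = (-5) + 13p ⟹ p = 8/11.
Agent 1 indifferent between U and V: q·8 + (1−q)·(-4) = q·1 + (1−q)·2 ⟹ (-4) + 12q = 2 + (-1)q ⟹ q = 6/13.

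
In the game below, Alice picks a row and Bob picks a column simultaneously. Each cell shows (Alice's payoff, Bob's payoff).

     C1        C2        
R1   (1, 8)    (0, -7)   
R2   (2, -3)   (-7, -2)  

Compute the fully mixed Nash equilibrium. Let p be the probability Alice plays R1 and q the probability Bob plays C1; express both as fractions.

Each player's mixing probability is pinned down by making the *other* player indifferent.
Bob indifferent between C1 and C2: p·8 + (1−p)·(-3) = p·(-7) + (1−p)·(-2) ⟹ (-3) + 11p = (-2) + (-5)p ⟹ p = 1/16.
Alice indifferent between R1 and R2: q·1 + (1−q)·0 = q·2 + (1−q)·(-7) ⟹ 0 + 1q = (-7) + 9q ⟹ q = 7/8.

p = 1/16, q = 7/8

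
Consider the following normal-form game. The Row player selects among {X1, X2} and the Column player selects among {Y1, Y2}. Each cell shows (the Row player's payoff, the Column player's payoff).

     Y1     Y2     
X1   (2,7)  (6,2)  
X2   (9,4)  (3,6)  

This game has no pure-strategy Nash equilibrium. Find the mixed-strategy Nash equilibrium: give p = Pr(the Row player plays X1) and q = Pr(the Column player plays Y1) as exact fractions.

p = 2/7, q = 3/10

Each player's mixing probability is pinned down by making the *other* player indifferent.
The Column player indifferent between Y1 and Y2: p·7 + (1−p)·4 = p·2 + (1−p)·6 ⟹ 4 + 3p = 6 + (-4)p ⟹ p = 2/7.
The Row player indifferent between X1 and X2: q·2 + (1−q)·6 = q·9 + (1−q)·3 ⟹ 6 + (-4)q = 3 + 6q ⟹ q = 3/10.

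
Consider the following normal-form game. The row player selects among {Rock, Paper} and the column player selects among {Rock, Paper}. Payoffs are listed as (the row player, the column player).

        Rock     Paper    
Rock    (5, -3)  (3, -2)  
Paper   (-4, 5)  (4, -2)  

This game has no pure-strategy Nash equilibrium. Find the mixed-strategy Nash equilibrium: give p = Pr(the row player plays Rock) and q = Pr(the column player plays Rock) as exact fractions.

In a mixed NE each player is indifferent between their pure strategies, so the opponent's mix sets the indifference.
The column player indifferent between Rock and Paper: p·(-3) + (1−p)·5 = p·(-2) + (1−p)·(-2) ⟹ 5 + (-8)p = (-2) + 0p ⟹ p = 7/8.
The row player indifferent between Rock and Paper: q·5 + (1−q)·3 = q·(-4) + (1−q)·4 ⟹ 3 + 2q = 4 + (-8)q ⟹ q = 1/10.

p = 7/8, q = 1/10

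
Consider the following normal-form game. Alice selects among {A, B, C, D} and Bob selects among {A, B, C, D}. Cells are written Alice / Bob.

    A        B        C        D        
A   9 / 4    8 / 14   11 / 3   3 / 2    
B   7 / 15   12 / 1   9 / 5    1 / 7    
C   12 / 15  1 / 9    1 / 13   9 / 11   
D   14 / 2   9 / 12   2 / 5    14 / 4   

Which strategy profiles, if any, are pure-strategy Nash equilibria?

None

Check mutual best responses: a cell is a NE iff neither player can gain by unilaterally deviating.
Alice's best responses — vs A: D (payoff 14); vs B: B (payoff 12); vs C: A (payoff 11); vs D: D (payoff 14).
Bob's best responses — vs A: B (payoff 14); vs B: A (payoff 15); vs C: A (payoff 15); vs D: B (payoff 12).
No cell has both players best-responding. For instance, Alice's best reply to B is B, but against B Bob prefers A over B.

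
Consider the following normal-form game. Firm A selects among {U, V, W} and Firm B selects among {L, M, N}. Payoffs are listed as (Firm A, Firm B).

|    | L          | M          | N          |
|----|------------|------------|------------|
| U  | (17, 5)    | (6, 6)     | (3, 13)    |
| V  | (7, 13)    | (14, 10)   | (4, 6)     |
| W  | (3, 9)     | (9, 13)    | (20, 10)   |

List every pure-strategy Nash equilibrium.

Find each player's best response to every opponent strategy; NE are the intersections.
Firm A's best responses — vs L: U (payoff 17); vs M: V (payoff 14); vs N: W (payoff 20).
Firm B's best responses — vs U: N (payoff 13); vs V: L (payoff 13); vs W: M (payoff 13).
No cell has both players best-responding. For instance, Firm A's best reply to M is V, but against V Firm B prefers L over M.

No pure-strategy Nash equilibrium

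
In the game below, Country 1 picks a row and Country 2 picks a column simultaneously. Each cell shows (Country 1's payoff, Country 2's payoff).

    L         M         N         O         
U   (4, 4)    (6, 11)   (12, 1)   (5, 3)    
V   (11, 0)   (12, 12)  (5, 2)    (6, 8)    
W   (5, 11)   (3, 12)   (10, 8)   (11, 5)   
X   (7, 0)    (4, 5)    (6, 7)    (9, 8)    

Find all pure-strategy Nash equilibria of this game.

(V, M)

A profile is a Nash equilibrium when each player is best-responding to the other.
Country 1's best responses — vs L: V (payoff 11); vs M: V (payoff 12); vs N: U (payoff 12); vs O: W (payoff 11).
Country 2's best responses — vs U: M (payoff 11); vs V: M (payoff 12); vs W: M (payoff 12); vs X: O (payoff 8).
The only mutual best response is (V, M); neither player gains by switching there.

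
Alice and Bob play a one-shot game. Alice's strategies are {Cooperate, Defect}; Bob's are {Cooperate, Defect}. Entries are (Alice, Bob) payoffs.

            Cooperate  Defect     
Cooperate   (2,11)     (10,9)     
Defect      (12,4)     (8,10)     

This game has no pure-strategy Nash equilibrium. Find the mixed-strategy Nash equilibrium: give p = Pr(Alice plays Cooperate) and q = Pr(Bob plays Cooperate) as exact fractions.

In a mixed NE each player is indifferent between their pure strategies, so the opponent's mix sets the indifference.
Bob indifferent between Cooperate and Defect: p·11 + (1−p)·4 = p·9 + (1−p)·10 ⟹ 4 + 7p = 10 + (-1)p ⟹ p = 3/4.
Alice indifferent between Cooperate and Defect: q·2 + (1−q)·10 = q·12 + (1−q)·8 ⟹ 10 + (-8)q = 8 + 4q ⟹ q = 1/6.

p = 3/4, q = 1/6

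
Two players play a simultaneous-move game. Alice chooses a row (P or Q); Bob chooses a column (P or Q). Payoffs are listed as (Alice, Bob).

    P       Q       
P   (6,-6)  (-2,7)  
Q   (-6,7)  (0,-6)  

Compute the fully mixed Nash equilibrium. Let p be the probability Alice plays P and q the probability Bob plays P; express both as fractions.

In a mixed NE each player is indifferent between their pure strategies, so the opponent's mix sets the indifference.
Bob indifferent between P and Q: p·(-6) + (1−p)·7 = p·7 + (1−p)·(-6) ⟹ 7 + (-13)p = (-6) + 13p ⟹ p = 1/2.
Alice indifferent between P and Q: q·6 + (1−q)·(-2) = q·(-6) + (1−q)·0 ⟹ (-2) + 8q = 0 + (-6)q ⟹ q = 1/7.

p = 1/2, q = 1/7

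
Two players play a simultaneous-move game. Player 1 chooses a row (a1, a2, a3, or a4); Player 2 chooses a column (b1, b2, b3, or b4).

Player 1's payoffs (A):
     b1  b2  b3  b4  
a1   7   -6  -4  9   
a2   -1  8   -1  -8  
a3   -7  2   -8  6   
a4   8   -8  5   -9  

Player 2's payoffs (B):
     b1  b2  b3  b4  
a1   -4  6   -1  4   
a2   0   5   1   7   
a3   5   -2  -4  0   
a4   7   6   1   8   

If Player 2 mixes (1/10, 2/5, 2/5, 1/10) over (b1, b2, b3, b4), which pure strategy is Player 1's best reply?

Compute Player 1's expected payoff from each pure strategy against the given mix.
a1: (1/10)·7 + (2/5)·(-6) + (2/5)·(-4) + (1/10)·9 = -12/5
a2: (1/10)·(-1) + (2/5)·8 + (2/5)·(-1) + (1/10)·(-8) = 19/10
a3: (1/10)·(-7) + (2/5)·2 + (2/5)·(-8) + (1/10)·6 = -5/2
a4: (1/10)·8 + (2/5)·(-8) + (2/5)·5 + (1/10)·(-9) = -13/10
Highest expected payoff is 19/10, from a2.

a2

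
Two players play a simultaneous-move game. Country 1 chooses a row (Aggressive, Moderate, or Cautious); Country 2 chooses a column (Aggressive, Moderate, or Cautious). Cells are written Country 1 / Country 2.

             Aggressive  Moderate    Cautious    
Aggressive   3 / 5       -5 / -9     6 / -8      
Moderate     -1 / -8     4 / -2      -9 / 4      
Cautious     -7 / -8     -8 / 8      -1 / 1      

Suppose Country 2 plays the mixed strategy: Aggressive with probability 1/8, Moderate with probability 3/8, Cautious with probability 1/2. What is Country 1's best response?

Country 1's best reply maximizes expected payoff against the mix.
Aggressive: (1/8)·3 + (3/8)·(-5) + (1/2)·6 = 3/2
Moderate: (1/8)·(-1) + (3/8)·4 + (1/2)·(-9) = -25/8
Cautious: (1/8)·(-7) + (3/8)·(-8) + (1/2)·(-1) = -35/8
Highest expected payoff is 3/2, from Aggressive.

Aggressive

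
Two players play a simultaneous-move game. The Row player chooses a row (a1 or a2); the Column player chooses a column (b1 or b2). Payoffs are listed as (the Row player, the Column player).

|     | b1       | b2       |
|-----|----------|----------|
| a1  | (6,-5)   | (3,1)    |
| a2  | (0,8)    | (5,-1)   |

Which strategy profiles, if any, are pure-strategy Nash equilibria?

A profile is a Nash equilibrium when each player is best-responding to the other.
The Row player's best responses — vs b1: a1 (payoff 6); vs b2: a2 (payoff 5).
The Column player's best responses — vs a1: b2 (payoff 1); vs a2: b1 (payoff 8).
No cell has both players best-responding. For instance, the Row player's best reply to b1 is a1, but against a1 the Column player prefers b2 over b1.

There is no pure-strategy Nash equilibrium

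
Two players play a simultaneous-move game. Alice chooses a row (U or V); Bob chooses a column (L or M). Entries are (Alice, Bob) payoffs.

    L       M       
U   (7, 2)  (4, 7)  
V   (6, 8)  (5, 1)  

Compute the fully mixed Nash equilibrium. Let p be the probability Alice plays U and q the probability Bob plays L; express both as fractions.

p = 7/12, q = 1/2

In a mixed NE each player is indifferent between their pure strategies, so the opponent's mix sets the indifference.
Bob indifferent between L and M: p·2 + (1−p)·8 = p·7 + (1−p)·1 ⟹ 8 + (-6)p = 1 + 6p ⟹ p = 7/12.
Alice indifferent between U and V: q·7 + (1−q)·4 = q·6 + (1−q)·5 ⟹ 4 + 3q = 5 + 1q ⟹ q = 1/2.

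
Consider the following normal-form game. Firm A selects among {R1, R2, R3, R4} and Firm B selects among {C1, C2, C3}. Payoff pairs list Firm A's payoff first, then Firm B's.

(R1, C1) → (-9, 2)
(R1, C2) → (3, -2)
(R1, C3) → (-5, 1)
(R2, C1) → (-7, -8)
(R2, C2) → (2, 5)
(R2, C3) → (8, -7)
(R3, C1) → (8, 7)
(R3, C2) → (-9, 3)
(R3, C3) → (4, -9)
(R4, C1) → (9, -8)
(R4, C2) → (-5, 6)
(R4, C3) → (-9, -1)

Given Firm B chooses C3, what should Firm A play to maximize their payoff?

R2

With Firm B fixed at C3, Firm A's payoffs are: R1 → -5, R2 → 8, R3 → 4, R4 → -9.
The maximum is 8, achieved by R2.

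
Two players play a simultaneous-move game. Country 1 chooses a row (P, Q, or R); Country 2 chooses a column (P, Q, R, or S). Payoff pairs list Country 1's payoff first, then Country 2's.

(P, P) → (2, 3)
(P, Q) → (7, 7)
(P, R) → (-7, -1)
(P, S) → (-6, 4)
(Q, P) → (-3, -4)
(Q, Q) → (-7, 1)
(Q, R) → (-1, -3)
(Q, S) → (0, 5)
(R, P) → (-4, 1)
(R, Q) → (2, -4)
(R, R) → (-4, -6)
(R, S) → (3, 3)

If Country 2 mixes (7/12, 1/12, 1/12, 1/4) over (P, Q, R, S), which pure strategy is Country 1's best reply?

P

Compute Country 1's expected payoff from each pure strategy against the given mix.
P: (7/12)·2 + (1/12)·7 + (1/12)·(-7) + (1/4)·(-6) = -1/3
Q: (7/12)·(-3) + (1/12)·(-7) + (1/12)·(-1) + (1/4)·0 = -29/12
R: (7/12)·(-4) + (1/12)·2 + (1/12)·(-4) + (1/4)·3 = -7/4
Highest expected payoff is -1/3, from P.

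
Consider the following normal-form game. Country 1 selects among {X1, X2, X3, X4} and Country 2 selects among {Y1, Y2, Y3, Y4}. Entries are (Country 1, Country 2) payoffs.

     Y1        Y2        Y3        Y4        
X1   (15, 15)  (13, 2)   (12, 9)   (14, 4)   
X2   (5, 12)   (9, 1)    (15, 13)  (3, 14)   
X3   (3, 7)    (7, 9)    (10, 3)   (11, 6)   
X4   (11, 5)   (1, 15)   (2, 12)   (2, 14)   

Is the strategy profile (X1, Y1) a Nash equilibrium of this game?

Yes

Holding Country 2 at Y1: Country 1 gets 15 from X1, versus 5 from X2, 3 from X3, 11 from X4. No profitable deviation for Country 1.
Holding Country 1 at X1: Country 2 gets 15 from Y1, versus 2 from Y2, 9 from Y3, 4 from Y4. No profitable deviation for Country 2 either.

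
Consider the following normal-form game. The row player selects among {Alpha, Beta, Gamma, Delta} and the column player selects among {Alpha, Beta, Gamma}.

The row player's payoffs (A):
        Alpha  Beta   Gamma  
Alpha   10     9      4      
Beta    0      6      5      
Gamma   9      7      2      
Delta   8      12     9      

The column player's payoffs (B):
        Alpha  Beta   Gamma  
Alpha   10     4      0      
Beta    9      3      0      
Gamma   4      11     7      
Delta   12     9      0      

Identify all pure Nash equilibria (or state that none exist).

Check mutual best responses: a cell is a NE iff neither player can gain by unilaterally deviating.
The row player's best responses — vs Alpha: Alpha (payoff 10); vs Beta: Delta (payoff 12); vs Gamma: Delta (payoff 9).
The column player's best responses — vs Alpha: Alpha (payoff 10); vs Beta: Alpha (payoff 9); vs Gamma: Beta (payoff 11); vs Delta: Alpha (payoff 12).
The only mutual best response is (Alpha, Alpha); neither player gains by switching there.

(Alpha, Alpha)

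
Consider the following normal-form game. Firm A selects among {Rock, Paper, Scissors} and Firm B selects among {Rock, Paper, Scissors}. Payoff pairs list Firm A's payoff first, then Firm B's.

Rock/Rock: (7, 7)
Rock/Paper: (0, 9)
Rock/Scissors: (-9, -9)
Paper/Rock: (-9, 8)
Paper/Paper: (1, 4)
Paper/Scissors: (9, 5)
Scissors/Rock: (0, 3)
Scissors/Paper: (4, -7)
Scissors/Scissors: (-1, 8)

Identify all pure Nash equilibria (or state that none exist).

A profile is a Nash equilibrium when each player is best-responding to the other.
Firm A's best responses — vs Rock: Rock (payoff 7); vs Paper: Scissors (payoff 4); vs Scissors: Paper (payoff 9).
Firm B's best responses — vs Rock: Paper (payoff 9); vs Paper: Rock (payoff 8); vs Scissors: Scissors (payoff 8).
No cell has both players best-responding. For instance, Firm A's best reply to Rock is Rock, but against Rock Firm B prefers Paper over Rock.

There is no pure-strategy Nash equilibrium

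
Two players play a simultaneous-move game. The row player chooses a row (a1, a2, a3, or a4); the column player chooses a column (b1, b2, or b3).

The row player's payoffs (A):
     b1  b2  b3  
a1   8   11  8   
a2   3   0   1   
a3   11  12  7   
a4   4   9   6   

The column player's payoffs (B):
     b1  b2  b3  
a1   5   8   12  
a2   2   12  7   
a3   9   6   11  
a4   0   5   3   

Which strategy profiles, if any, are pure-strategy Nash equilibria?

(a1, b3)

Check mutual best responses: a cell is a NE iff neither player can gain by unilaterally deviating.
The row player's best responses — vs b1: a3 (payoff 11); vs b2: a3 (payoff 12); vs b3: a1 (payoff 8).
The column player's best responses — vs a1: b3 (payoff 12); vs a2: b2 (payoff 12); vs a3: b3 (payoff 11); vs a4: b2 (payoff 5).
The only mutual best response is (a1, b3); neither player gains by switching there.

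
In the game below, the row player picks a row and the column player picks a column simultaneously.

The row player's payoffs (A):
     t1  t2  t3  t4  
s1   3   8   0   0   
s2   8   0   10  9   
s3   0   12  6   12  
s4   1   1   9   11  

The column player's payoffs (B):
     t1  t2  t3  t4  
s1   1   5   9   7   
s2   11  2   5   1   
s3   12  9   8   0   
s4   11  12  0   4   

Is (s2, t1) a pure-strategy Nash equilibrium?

Holding the column player at t1: the row player gets 8 from s2, versus 3 from s1, 0 from s3, 1 from s4. No profitable deviation for the row player.
Holding the row player at s2: the column player gets 11 from t1, versus 2 from t2, 5 from t3, 1 from t4. No profitable deviation for the column player either.

Yes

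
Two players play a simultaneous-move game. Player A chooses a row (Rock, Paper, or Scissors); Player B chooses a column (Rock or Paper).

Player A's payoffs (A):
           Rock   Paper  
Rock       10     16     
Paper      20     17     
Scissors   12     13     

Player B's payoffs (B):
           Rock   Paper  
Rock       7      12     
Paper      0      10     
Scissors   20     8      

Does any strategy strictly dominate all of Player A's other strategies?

A strategy is strictly dominant if it gives Player A a strictly higher payoff than every other strategy, against every choice by the opponent.
Paper strictly dominates: vs Rock: 20 > each of {10, 12}; vs Paper: 17 > each of {16, 13}.

Paper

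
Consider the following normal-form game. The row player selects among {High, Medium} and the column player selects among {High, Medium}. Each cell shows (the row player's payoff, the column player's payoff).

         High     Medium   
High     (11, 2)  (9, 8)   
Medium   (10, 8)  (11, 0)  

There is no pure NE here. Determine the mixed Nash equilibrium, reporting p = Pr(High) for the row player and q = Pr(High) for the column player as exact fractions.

In a mixed NE each player is indifferent between their pure strategies, so the opponent's mix sets the indifference.
The column player indifferent between High and Medium: p·2 + (1−p)·8 = p·8 + (1−p)·0 ⟹ 8 + (-6)p = 0 + 8p ⟹ p = 4/7.
The row player indifferent between High and Medium: q·11 + (1−q)·9 = q·10 + (1−q)·11 ⟹ 9 + 2q = 11 + (-1)q ⟹ q = 2/3.

p = 4/7, q = 2/3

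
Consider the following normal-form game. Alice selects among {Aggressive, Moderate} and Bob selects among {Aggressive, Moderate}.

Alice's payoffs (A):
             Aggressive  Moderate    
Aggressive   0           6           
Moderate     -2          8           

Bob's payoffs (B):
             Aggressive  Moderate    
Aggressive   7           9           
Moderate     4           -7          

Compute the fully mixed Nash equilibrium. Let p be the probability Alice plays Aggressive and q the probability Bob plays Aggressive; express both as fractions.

Each player's mixing probability is pinned down by making the *other* player indifferent.
Bob indifferent between Aggressive and Moderate: p·7 + (1−p)·4 = p·9 + (1−p)·(-7) ⟹ 4 + 3p = (-7) + 16p ⟹ p = 11/13.
Alice indifferent between Aggressive and Moderate: q·0 + (1−q)·6 = q·(-2) + (1−q)·8 ⟹ 6 + (-6)q = 8 + (-10)q ⟹ q = 1/2.

p = 11/13, q = 1/2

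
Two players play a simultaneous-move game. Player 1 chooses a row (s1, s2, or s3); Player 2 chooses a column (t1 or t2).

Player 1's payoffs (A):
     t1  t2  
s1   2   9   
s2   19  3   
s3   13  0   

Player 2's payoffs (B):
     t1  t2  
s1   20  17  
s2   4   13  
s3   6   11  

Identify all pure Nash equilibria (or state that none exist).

None

Find each player's best response to every opponent strategy; NE are the intersections.
Player 1's best responses — vs t1: s2 (payoff 19); vs t2: s1 (payoff 9).
Player 2's best responses — vs s1: t1 (payoff 20); vs s2: t2 (payoff 13); vs s3: t2 (payoff 11).
No cell has both players best-responding. For instance, Player 1's best reply to t1 is s2, but against s2 Player 2 prefers t2 over t1.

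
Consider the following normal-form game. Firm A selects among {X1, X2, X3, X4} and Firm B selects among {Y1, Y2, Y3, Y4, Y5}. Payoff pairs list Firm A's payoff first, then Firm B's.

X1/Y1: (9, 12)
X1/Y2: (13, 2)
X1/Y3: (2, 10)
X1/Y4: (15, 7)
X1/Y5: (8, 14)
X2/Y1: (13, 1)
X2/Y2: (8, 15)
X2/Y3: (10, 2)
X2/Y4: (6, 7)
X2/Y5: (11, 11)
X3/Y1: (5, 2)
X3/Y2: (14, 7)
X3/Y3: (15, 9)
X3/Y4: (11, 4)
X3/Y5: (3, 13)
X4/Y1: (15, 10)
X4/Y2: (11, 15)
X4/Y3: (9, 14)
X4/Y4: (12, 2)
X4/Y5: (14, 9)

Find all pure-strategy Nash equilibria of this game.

There is no pure-strategy Nash equilibrium

A profile is a Nash equilibrium when each player is best-responding to the other.
Firm A's best responses — vs Y1: X4 (payoff 15); vs Y2: X3 (payoff 14); vs Y3: X3 (payoff 15); vs Y4: X1 (payoff 15); vs Y5: X4 (payoff 14).
Firm B's best responses — vs X1: Y5 (payoff 14); vs X2: Y2 (payoff 15); vs X3: Y5 (payoff 13); vs X4: Y2 (payoff 15).
No cell has both players best-responding. For instance, Firm A's best reply to Y1 is X4, but against X4 Firm B prefers Y2 over Y1.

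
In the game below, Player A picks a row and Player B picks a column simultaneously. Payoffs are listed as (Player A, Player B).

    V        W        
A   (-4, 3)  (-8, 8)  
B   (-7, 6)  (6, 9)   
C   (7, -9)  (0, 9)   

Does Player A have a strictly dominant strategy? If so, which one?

None

A strategy is strictly dominant if it gives Player A a strictly higher payoff than every other strategy, against every choice by the opponent.
A is not dominant: against V, C gives 7 > -4.
B is not dominant: against V, A gives -4 > -7.
C is not dominant: against W, B gives 6 > 0.
No single strategy is best against every opponent action.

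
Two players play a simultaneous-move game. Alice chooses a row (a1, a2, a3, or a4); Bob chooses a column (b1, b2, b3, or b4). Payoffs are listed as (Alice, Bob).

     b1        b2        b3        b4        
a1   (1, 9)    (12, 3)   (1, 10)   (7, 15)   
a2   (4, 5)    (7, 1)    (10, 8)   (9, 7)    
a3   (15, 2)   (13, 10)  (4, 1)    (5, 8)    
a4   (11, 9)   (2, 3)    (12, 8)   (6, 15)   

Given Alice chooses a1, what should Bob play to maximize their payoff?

With Alice fixed at a1, Bob's payoffs are: b1 → 9, b2 → 3, b3 → 10, b4 → 15.
The maximum is 15, achieved by b4.

b4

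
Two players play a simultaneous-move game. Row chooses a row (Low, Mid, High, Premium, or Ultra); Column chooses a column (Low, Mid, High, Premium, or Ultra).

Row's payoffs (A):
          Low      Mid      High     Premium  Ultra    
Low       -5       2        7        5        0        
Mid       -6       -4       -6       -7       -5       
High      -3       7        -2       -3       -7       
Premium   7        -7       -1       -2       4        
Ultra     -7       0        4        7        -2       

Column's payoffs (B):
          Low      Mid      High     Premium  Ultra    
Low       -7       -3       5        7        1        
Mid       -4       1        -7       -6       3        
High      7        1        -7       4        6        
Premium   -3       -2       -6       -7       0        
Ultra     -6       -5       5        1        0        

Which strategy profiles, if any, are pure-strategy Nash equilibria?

Find each player's best response to every opponent strategy; NE are the intersections.
Row's best responses — vs Low: Premium (payoff 7); vs Mid: High (payoff 7); vs High: Low (payoff 7); vs Premium: Ultra (payoff 7); vs Ultra: Premium (payoff 4).
Column's best responses — vs Low: Premium (payoff 7); vs Mid: Ultra (payoff 3); vs High: Low (payoff 7); vs Premium: Ultra (payoff 0); vs Ultra: High (payoff 5).
The only mutual best response is (Premium, Ultra); neither player gains by switching there.

(Premium, Ultra)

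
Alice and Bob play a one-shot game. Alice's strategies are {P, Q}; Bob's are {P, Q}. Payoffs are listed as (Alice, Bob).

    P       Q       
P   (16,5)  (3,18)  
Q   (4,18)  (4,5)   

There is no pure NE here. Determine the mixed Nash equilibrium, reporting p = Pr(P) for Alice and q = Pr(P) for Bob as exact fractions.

p = 1/2, q = 1/13

In a mixed NE each player is indifferent between their pure strategies, so the opponent's mix sets the indifference.
Bob indifferent between P and Q: p·5 + (1−p)·18 = p·18 + (1−p)·5 ⟹ 18 + (-13)p = 5 + 13p ⟹ p = 1/2.
Alice indifferent between P and Q: q·16 + (1−q)·3 = q·4 + (1−q)·4 ⟹ 3 + 13q = 4 + 0q ⟹ q = 1/13.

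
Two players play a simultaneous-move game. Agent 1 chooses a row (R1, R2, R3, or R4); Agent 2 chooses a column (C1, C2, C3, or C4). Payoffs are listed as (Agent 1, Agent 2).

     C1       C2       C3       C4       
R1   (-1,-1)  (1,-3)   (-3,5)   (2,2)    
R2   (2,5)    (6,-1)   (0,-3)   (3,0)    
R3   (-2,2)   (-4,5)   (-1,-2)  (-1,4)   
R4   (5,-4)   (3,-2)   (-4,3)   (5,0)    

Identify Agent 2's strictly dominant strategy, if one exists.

None

A strategy is strictly dominant if it gives Agent 2 a strictly higher payoff than every other strategy, against every choice by the opponent.
C1 is not dominant: against R1, C3 gives 5 > -1.
C2 is not dominant: against R1, C1 gives -1 > -3.
C3 is not dominant: against R2, C1 gives 5 > -3.
C4 is not dominant: against R1, C3 gives 5 > 2.
No single strategy is best against every opponent action.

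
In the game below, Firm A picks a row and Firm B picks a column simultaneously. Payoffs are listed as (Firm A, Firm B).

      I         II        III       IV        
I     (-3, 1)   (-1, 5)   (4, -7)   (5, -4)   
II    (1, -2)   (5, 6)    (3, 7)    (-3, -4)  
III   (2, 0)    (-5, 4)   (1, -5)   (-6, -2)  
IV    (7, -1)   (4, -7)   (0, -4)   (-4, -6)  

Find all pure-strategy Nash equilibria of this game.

Check mutual best responses: a cell is a NE iff neither player can gain by unilaterally deviating.
Firm A's best responses — vs I: IV (payoff 7); vs II: II (payoff 5); vs III: I (payoff 4); vs IV: I (payoff 5).
Firm B's best responses — vs I: II (payoff 5); vs II: III (payoff 7); vs III: II (payoff 4); vs IV: I (payoff -1).
The only mutual best response is (IV, I); neither player gains by switching there.

(IV, I)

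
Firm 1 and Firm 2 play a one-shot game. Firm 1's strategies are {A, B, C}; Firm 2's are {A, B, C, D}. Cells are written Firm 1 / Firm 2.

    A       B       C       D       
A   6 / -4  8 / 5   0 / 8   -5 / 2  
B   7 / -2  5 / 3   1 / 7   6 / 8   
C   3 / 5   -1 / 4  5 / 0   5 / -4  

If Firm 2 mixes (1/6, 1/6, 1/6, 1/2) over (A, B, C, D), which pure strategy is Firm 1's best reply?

Firm 1's best reply maximizes expected payoff against the mix.
A: (1/6)·6 + (1/6)·8 + (1/6)·0 + (1/2)·(-5) = -1/6
B: (1/6)·7 + (1/6)·5 + (1/6)·1 + (1/2)·6 = 31/6
C: (1/6)·3 + (1/6)·(-1) + (1/6)·5 + (1/2)·5 = 11/3
Highest expected payoff is 31/6, from B.

B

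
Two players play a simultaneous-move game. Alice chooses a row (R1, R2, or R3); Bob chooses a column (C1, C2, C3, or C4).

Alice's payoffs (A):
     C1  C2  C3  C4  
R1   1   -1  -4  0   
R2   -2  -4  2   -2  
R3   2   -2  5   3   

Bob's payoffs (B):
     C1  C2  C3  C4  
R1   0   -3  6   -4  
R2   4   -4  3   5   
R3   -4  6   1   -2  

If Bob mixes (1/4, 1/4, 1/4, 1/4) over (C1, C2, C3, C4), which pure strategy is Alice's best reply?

Alice's best reply maximizes expected payoff against the mix.
R1: (1/4)·1 + (1/4)·(-1) + (1/4)·(-4) + (1/4)·0 = -1
R2: (1/4)·(-2) + (1/4)·(-4) + (1/4)·2 + (1/4)·(-2) = -3/2
R3: (1/4)·2 + (1/4)·(-2) + (1/4)·5 + (1/4)·3 = 2
Highest expected payoff is 2, from R3.

R3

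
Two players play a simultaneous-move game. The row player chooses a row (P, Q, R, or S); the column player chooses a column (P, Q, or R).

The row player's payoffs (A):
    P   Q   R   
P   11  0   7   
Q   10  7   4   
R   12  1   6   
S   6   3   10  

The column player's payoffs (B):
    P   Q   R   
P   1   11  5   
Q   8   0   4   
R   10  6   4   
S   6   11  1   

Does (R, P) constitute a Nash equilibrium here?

Yes

Holding the column player at P: the row player gets 12 from R, versus 11 from P, 10 from Q, 6 from S. No profitable deviation for the row player.
Holding the row player at R: the column player gets 10 from P, versus 6 from Q, 4 from R. No profitable deviation for the column player either.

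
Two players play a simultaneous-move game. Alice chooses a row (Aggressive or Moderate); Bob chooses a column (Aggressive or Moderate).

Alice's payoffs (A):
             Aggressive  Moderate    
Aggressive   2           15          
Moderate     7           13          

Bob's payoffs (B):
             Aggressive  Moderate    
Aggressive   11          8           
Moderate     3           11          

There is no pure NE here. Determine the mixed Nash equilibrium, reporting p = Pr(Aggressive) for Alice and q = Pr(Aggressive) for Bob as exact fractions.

In a mixed NE each player is indifferent between their pure strategies, so the opponent's mix sets the indifference.
Bob indifferent between Aggressive and Moderate: p·11 + (1−p)·3 = p·8 + (1−p)·11 ⟹ 3 + 8p = 11 + (-3)p ⟹ p = 8/11.
Alice indifferent between Aggressive and Moderate: q·2 + (1−q)·15 = q·7 + (1−q)·13 ⟹ 15 + (-13)q = 13 + (-6)q ⟹ q = 2/7.

p = 8/11, q = 2/7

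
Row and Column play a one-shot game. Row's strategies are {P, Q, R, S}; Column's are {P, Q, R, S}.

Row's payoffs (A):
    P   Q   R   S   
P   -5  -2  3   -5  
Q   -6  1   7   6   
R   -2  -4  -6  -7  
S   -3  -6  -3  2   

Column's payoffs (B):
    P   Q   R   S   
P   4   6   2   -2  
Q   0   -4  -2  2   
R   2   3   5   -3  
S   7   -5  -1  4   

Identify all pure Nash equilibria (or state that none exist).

(Q, S)

Check mutual best responses: a cell is a NE iff neither player can gain by unilaterally deviating.
Row's best responses — vs P: R (payoff -2); vs Q: Q (payoff 1); vs R: Q (payoff 7); vs S: Q (payoff 6).
Column's best responses — vs P: Q (payoff 6); vs Q: S (payoff 2); vs R: R (payoff 5); vs S: P (payoff 7).
The only mutual best response is (Q, S); neither player gains by switching there.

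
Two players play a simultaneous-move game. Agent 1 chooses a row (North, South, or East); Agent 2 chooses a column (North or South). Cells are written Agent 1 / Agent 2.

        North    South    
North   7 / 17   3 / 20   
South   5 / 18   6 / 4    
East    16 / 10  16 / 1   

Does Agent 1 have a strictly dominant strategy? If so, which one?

Check whether one of Agent 1's strategies beats all alternatives regardless of what the opponent does.
East strictly dominates: vs North: 16 > each of {7, 5}; vs South: 16 > each of {3, 6}.

East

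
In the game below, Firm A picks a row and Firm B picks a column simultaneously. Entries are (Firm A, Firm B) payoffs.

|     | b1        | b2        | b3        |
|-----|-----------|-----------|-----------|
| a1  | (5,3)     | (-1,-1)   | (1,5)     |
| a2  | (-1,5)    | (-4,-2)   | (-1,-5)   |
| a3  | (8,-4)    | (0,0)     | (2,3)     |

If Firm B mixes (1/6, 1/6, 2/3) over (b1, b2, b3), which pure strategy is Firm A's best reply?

Firm A's best reply maximizes expected payoff against the mix.
a1: (1/6)·5 + (1/6)·(-1) + (2/3)·1 = 4/3
a2: (1/6)·(-1) + (1/6)·(-4) + (2/3)·(-1) = -3/2
a3: (1/6)·8 + (1/6)·0 + (2/3)·2 = 8/3
Highest expected payoff is 8/3, from a3.

a3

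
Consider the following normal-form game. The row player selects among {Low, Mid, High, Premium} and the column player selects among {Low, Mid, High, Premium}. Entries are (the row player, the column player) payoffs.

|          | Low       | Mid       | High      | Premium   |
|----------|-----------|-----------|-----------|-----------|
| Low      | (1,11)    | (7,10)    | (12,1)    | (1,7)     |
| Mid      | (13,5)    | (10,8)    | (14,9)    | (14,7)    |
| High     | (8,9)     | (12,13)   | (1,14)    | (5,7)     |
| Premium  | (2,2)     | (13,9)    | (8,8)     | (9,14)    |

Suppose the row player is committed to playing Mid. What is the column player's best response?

High

With the row player fixed at Mid, the column player's payoffs are: Low → 5, Mid → 8, High → 9, Premium → 7.
The maximum is 9, achieved by High.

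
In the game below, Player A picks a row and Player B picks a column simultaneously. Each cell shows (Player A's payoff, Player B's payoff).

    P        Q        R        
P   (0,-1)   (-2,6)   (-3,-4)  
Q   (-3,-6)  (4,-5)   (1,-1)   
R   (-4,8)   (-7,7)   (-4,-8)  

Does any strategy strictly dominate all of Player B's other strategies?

Check whether one of Player B's strategies beats all alternatives regardless of what the opponent does.
P is not dominant: against P, Q gives 6 > -1.
Q is not dominant: against Q, R gives -1 > -5.
R is not dominant: against P, P gives -1 > -4.
No single strategy is best against every opponent action.

None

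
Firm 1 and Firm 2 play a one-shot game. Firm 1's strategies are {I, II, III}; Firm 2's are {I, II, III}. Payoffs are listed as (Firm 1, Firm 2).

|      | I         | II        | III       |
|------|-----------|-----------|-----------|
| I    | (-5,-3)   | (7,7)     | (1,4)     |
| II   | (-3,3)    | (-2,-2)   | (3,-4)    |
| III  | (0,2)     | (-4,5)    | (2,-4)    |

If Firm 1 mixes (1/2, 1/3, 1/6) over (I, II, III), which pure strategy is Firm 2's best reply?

Firm 2's best reply maximizes expected payoff against the mix.
I: (1/2)·(-3) + (1/3)·3 + (1/6)·2 = -1/6
II: (1/2)·7 + (1/3)·(-2) + (1/6)·5 = 11/3
III: (1/2)·4 + (1/3)·(-4) + (1/6)·(-4) = 0
Highest expected payoff is 11/3, from II.

II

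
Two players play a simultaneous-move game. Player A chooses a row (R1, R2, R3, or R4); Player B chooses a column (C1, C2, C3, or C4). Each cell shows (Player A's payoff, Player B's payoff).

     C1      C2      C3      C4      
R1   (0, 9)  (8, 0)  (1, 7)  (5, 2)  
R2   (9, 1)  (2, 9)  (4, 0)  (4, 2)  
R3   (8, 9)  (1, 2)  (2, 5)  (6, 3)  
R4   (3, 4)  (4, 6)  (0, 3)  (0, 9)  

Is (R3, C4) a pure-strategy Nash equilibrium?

No

Holding Player B at C4: Player A gets 6 from R3, versus 5 from R1, 4 from R2, 0 from R4. No profitable deviation for Player A.
Holding Player A at R3: Player B gets 3 from C4 but could get 9 by switching to C1. Player B has a profitable deviation.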